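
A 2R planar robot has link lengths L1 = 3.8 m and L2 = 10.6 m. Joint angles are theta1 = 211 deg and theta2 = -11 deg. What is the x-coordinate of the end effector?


Convert angles to radians: theta1 = 3.6826, theta2 = -0.192
x = L1*cos(theta1) + L2*cos(theta1+theta2)
x = -3.2572 + -9.9607
x = -13.218


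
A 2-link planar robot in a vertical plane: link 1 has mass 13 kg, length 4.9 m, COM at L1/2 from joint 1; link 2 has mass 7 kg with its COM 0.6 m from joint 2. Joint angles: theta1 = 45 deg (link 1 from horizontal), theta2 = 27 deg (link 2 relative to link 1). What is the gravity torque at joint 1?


Horizontal distance from joint 1 to link-1 COM:
  x_c1 = (L1/2)*cos(t1) = 2.45 * 0.7071 = 1.7324 m
Horizontal distance from joint 1 to link-2 COM:
  x_c2 = L1*cos(t1) + Lc2*cos(t1+t2)
       = 4.9*0.7071 + 0.6*0.309 = 3.6502 m
tau1 = m1*g*x_c1 + m2*g*x_c2
     = 13*9.81*1.7324 + 7*9.81*3.6502
     = 220.9345 + 250.6615
     = 471.596 Nm


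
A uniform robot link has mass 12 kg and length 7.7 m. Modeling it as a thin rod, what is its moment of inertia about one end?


I = (1/3) * m * L^2
= (1/3) * 12 * 7.7^2
= 0.333333 * 12 * 59.29
= 237.16 kg*m^2


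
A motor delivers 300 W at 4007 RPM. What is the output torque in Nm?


omega = 4007 * 2*pi/60 = 419.6121 rad/s
tau = P / omega = 300 / 419.6121
= 0.7149 Nm


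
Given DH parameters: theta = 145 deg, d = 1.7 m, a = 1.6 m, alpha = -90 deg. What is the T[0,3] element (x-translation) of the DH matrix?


T[0,3] = a * cos(theta)
= 1.6 * cos(145 deg)
= 1.6 * -0.8192
= -1.3106


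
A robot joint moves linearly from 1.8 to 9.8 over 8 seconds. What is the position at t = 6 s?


s = t/T = 6/8 = 0.75
p(t) = p0 + (pf-p0)*s
= 1.8 + (9.8 - 1.8) * 0.75
= 7.8


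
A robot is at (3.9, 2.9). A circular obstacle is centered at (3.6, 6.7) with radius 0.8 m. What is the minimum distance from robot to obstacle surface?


center_dist = sqrt((3.9-3.6)^2 + (2.9-6.7)^2)
= sqrt(0.09 + 14.44)
= 3.8118
min_dist = center_dist - radius = 3.8118 - 0.8 = 3.0118 m


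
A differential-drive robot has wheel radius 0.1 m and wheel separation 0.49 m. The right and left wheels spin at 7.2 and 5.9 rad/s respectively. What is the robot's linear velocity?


vR = r*wR = 0.1*7.2 = 0.72 m/s
vL = r*wL = 0.1*5.9 = 0.59 m/s
v = (vR+vL)/2 = 0.655 m/s
omega = (vR-vL)/L = 0.2653 rad/s
linear velocity = 0.655 m/s


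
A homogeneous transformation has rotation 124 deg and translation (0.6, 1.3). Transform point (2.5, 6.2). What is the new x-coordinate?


x' = cos(theta)*px - sin(theta)*py + tx
= -0.5592*2.5 - 0.829*6.2 + 0.6
= -5.938


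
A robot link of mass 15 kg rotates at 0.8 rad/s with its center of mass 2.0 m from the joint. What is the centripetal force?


F = m * omega^2 * r
= 15 * 0.8^2 * 2.0
= 15 * 0.64 * 2.0
= 19.2 N


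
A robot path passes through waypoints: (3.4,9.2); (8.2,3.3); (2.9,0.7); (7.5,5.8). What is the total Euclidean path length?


Segment lengths:
  seg1 = sqrt((4.8)^2 + (-5.9)^2) = 7.6059
  seg2 = sqrt((-5.3)^2 + (-2.6)^2) = 5.9034
  seg3 = sqrt((4.6)^2 + (5.1)^2) = 6.868
Total = 20.3773


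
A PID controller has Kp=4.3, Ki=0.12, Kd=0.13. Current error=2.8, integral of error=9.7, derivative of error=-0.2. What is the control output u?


u = Kp*e + Ki*int(e) + Kd*de/dt
= 4.3*2.8 + 0.12*9.7 + 0.13*(-0.2)
= 12.04 + 1.164 + -0.026
= 13.178


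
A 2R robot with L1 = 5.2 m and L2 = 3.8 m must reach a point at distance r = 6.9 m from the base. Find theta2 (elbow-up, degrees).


cos(theta2) = (r^2 - L1^2 - L2^2) / (2*L1*L2)
cos(theta2) = (47.61 - 27.04 - 14.44) / 39.52
cos(theta2) = 0.155111
theta2 = 81.0767 degrees


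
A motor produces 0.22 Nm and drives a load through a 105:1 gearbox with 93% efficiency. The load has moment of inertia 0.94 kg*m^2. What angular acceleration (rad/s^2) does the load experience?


tau_out = tau_motor * N * eta
= 0.22 * 105 * 0.93 = 21.483 Nm
alpha = tau_out / I = 21.483 / 0.94
= 22.8543 rad/s^2


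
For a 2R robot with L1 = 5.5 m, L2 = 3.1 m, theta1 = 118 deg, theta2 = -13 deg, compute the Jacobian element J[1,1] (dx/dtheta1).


J[1,1] = -L1*sin(t1) - L2*sin(t1+t2)
= -5.5*sin(118) - 3.1*sin(105)
= -7.8506


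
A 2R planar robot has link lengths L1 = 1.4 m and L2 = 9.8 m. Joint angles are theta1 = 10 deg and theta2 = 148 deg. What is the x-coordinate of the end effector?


Convert angles to radians: theta1 = 0.1745, theta2 = 2.5831
x = L1*cos(theta1) + L2*cos(theta1+theta2)
x = 1.3787 + -9.0864
x = -7.7077


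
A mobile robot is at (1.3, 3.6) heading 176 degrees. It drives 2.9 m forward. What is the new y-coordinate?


y_new = y0 + d*sin(theta)
= 3.6 + 2.9*sin(176)
= 3.6 + 0.2023
= 3.8023


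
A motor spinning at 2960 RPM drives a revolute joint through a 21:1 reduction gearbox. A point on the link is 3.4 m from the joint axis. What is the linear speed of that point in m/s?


omega_motor = 2960 * 2*pi/60 = 309.9705 rad/s
omega_joint = omega_motor / 21 = 14.7605 rad/s
v = omega_joint * r = 14.7605 * 3.4
= 50.1857 m/s


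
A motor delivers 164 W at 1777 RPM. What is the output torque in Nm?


omega = 1777 * 2*pi/60 = 186.087 rad/s
tau = P / omega = 164 / 186.087
= 0.8813 Nm


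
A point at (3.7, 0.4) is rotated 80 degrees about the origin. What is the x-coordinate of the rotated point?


x' = x*cos(theta) - y*sin(theta)
cos(80 deg) = 0.1736, sin(80 deg) = 0.9848
x' = 3.7 * 0.1736 - 0.4 * 0.9848
= 0.6425 - 0.3939
= 0.2486


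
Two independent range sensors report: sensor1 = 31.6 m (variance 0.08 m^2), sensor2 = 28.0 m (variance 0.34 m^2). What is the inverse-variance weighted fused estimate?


w1 = (1/var1) / (1/var1 + 1/var2)
   = 12.5 / (12.5 + 2.9412) = 0.8095
w2 = 1 - w1 = 0.1905
fused = w1*s1 + w2*s2 = 25.581 + 5.3333
= 30.9143 m


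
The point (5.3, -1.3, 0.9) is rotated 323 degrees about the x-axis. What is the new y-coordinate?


Rotation about x-axis: y' = y*cos(theta) - z*sin(theta)
= -1.3 * 0.7986 - 0.9 * -0.6018
= -0.4966


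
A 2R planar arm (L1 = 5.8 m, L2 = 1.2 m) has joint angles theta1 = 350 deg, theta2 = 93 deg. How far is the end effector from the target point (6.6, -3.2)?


End effector via forward kinematics:
x = L1*cos(t1) + L2*cos(t1+t2) = 5.8581
y = L1*sin(t1) + L2*sin(t1+t2) = 0.1839
Distance to target:
d = sqrt((6.6 - 5.8581)^2 + (-3.2 - 0.1839)^2)
= sqrt(0.5504 + 11.4508)
= 3.4643 m


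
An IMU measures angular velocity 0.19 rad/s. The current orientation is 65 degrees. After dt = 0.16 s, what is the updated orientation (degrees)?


delta_theta = w * dt = 0.19 * 0.16 = 0.0304 rad
= 1.7418 deg
theta_new = 65 + 1.7418 = 66.7418 deg


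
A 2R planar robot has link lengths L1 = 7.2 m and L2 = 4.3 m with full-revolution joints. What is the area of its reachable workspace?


r_max = L1 + L2 = 11.5 m
r_min = |L1 - L2| = 2.9 m
Area = pi*(r_max^2 - r_min^2)
= pi*(132.25 - 8.41)
= pi * 123.84
= 389.0548 m^2


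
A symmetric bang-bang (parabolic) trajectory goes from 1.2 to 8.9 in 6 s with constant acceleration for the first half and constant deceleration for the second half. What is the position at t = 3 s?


Symmetric rest-to-rest: each phase covers (pf-p0)/2 in time T/2. 0.5*a*(T/2)^2 = (pf-p0)/2 => a = 4*(pf-p0)/T^2
a = 4*(8.9-1.2)/6^2 = 0.8556
t = 3 is in the acceleration phase (t <= T/2).
p = p0 + 0.5*a*t^2 = 1.2 + 0.5*0.8556*3^2
= 5.05


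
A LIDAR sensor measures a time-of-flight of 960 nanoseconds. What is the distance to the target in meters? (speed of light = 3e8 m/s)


tof = 960 ns = 9.6e-07 s
dist = c * tof / 2
= 3e8 * 9.6e-07 / 2
= 144.0 m


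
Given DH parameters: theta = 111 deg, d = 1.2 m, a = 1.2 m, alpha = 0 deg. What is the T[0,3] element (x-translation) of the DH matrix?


T[0,3] = a * cos(theta)
= 1.2 * cos(111 deg)
= 1.2 * -0.3584
= -0.43


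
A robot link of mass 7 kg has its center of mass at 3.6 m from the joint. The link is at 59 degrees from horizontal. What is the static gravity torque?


tau = m*g*L*cos(angle)
= 7 * 9.81 * 3.6 * cos(59 deg)
= 7 * 9.81 * 3.6 * 0.515
= 127.3236 Nm


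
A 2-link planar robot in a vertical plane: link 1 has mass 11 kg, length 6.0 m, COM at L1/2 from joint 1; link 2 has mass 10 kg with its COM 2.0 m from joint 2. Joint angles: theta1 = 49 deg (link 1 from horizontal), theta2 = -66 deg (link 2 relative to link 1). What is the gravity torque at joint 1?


Horizontal distance from joint 1 to link-1 COM:
  x_c1 = (L1/2)*cos(t1) = 3.0 * 0.6561 = 1.9682 m
Horizontal distance from joint 1 to link-2 COM:
  x_c2 = L1*cos(t1) + Lc2*cos(t1+t2)
       = 6.0*0.6561 + 2.0*0.9563 = 5.849 m
tau1 = m1*g*x_c1 + m2*g*x_c2
     = 11*9.81*1.9682 + 10*9.81*5.849
     = 212.386 + 573.7833
     = 786.1693 Nm


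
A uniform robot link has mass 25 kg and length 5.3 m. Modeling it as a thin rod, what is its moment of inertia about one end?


I = (1/3) * m * L^2
= (1/3) * 25 * 5.3^2
= 0.333333 * 25 * 28.09
= 234.0833 kg*m^2


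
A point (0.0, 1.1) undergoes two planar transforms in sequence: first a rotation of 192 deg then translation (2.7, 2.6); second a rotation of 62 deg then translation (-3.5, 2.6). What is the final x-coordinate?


After transform 1:
x1 = cos(192)*0.0 - sin(192)*1.1 + 2.7 = 2.9287
y1 = sin(192)*0.0 + cos(192)*1.1 + 2.6 = 1.524
After transform 2:
x2 = cos(62)*2.9287 - sin(62)*1.524 + -3.5
= -3.4707


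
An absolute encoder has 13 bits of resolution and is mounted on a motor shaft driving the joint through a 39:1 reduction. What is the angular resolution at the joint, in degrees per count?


counts = 2^13 = 8192
effective counts at joint = 8192 * 39 = 319488
resolution = 360 / 319488
= 0.0011 deg/count


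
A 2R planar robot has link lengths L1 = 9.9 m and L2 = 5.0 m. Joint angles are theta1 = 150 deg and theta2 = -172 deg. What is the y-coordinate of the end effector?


Convert angles to radians: theta1 = 2.618, theta2 = -3.002
y = L1*sin(theta1) + L2*sin(theta1+theta2)
y = 4.95 + -1.873
y = 3.077


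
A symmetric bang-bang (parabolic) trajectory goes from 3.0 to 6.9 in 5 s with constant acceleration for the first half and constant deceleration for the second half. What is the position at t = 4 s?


Symmetric rest-to-rest: each phase covers (pf-p0)/2 in time T/2. 0.5*a*(T/2)^2 = (pf-p0)/2 => a = 4*(pf-p0)/T^2
a = 4*(6.9-3.0)/5^2 = 0.624
t = 4 is in the deceleration phase (t > T/2).
p = pf - 0.5*a*(T-t)^2 = 6.9 - 0.5*0.624*1^2
= 6.588


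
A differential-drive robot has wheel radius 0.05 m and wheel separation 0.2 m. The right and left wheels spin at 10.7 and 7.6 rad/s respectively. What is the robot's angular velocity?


vR = r*wR = 0.05*10.7 = 0.535 m/s
vL = r*wL = 0.05*7.6 = 0.38 m/s
v = (vR+vL)/2 = 0.4575 m/s
omega = (vR-vL)/L = 0.775 rad/s
angular velocity = 0.775 rad/s


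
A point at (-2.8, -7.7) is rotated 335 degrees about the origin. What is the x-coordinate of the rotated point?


x' = x*cos(theta) - y*sin(theta)
cos(335 deg) = 0.9063, sin(335 deg) = -0.4226
x' = -2.8 * 0.9063 - -7.7 * -0.4226
= -2.5377 - 3.2542
= -5.7918


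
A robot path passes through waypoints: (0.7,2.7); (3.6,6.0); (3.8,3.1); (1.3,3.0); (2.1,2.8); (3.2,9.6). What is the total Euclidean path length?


Segment lengths:
  seg1 = sqrt((2.9)^2 + (3.3)^2) = 4.3932
  seg2 = sqrt((0.2)^2 + (-2.9)^2) = 2.9069
  seg3 = sqrt((-2.5)^2 + (-0.1)^2) = 2.502
  seg4 = sqrt((0.8)^2 + (-0.2)^2) = 0.8246
  seg5 = sqrt((1.1)^2 + (6.8)^2) = 6.8884
Total = 17.5151


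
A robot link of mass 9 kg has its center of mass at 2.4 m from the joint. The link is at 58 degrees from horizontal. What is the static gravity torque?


tau = m*g*L*cos(angle)
= 9 * 9.81 * 2.4 * cos(58 deg)
= 9 * 9.81 * 2.4 * 0.5299
= 112.2878 Nm


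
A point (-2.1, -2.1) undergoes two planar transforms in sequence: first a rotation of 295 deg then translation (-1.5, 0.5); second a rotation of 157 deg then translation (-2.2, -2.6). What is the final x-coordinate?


After transform 1:
x1 = cos(295)*-2.1 - sin(295)*-2.1 + -1.5 = -4.2907
y1 = sin(295)*-2.1 + cos(295)*-2.1 + 0.5 = 1.5157
After transform 2:
x2 = cos(157)*-4.2907 - sin(157)*1.5157 + -2.2
= 1.1574


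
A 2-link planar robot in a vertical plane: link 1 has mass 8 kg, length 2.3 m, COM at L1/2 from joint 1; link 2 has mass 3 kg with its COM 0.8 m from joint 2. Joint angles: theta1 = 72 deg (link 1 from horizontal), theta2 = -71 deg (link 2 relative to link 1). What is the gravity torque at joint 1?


Horizontal distance from joint 1 to link-1 COM:
  x_c1 = (L1/2)*cos(t1) = 1.15 * 0.309 = 0.3554 m
Horizontal distance from joint 1 to link-2 COM:
  x_c2 = L1*cos(t1) + Lc2*cos(t1+t2)
       = 2.3*0.309 + 0.8*0.9998 = 1.5106 m
tau1 = m1*g*x_c1 + m2*g*x_c2
     = 8*9.81*0.3554 + 3*9.81*1.5106
     = 27.8894 + 44.4575
     = 72.3469 Nm


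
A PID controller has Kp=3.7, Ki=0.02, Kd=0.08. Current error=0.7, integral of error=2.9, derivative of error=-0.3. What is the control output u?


u = Kp*e + Ki*int(e) + Kd*de/dt
= 3.7*0.7 + 0.02*2.9 + 0.08*(-0.3)
= 2.59 + 0.058 + -0.024
= 2.624


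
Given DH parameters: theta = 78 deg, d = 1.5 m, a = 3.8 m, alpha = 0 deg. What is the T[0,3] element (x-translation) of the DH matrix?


T[0,3] = a * cos(theta)
= 3.8 * cos(78 deg)
= 3.8 * 0.2079
= 0.7901


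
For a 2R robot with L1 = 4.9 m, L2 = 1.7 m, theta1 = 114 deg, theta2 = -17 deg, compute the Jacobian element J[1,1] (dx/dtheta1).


J[1,1] = -L1*sin(t1) - L2*sin(t1+t2)
= -4.9*sin(114) - 1.7*sin(97)
= -6.1637


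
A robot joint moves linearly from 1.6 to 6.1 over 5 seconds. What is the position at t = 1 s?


s = t/T = 1/5 = 0.2
p(t) = p0 + (pf-p0)*s
= 1.6 + (6.1 - 1.6) * 0.2
= 2.5


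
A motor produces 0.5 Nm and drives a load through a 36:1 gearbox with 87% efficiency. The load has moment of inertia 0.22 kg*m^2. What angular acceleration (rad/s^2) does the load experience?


tau_out = tau_motor * N * eta
= 0.5 * 36 * 0.87 = 15.66 Nm
alpha = tau_out / I = 15.66 / 0.22
= 71.1818 rad/s^2


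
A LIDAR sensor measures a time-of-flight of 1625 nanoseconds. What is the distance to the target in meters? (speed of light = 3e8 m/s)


tof = 1625 ns = 1.625e-06 s
dist = c * tof / 2
= 3e8 * 1.625e-06 / 2
= 243.75 m


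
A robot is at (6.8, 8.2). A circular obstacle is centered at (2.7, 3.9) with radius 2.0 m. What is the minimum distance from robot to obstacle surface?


center_dist = sqrt((6.8-2.7)^2 + (8.2-3.9)^2)
= sqrt(16.81 + 18.49)
= 5.9414
min_dist = center_dist - radius = 5.9414 - 2.0 = 3.9414 m


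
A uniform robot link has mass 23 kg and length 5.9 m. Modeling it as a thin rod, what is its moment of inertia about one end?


I = (1/3) * m * L^2
= (1/3) * 23 * 5.9^2
= 0.333333 * 23 * 34.81
= 266.8767 kg*m^2


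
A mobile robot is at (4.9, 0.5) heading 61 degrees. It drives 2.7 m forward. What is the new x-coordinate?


x_new = x0 + d*cos(theta)
= 4.9 + 2.7*cos(61)
= 4.9 + 1.309
= 6.209


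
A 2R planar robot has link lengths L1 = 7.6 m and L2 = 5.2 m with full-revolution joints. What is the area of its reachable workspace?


r_max = L1 + L2 = 12.8 m
r_min = |L1 - L2| = 2.4 m
Area = pi*(r_max^2 - r_min^2)
= pi*(163.84 - 5.76)
= pi * 158.08
= 496.623 m^2


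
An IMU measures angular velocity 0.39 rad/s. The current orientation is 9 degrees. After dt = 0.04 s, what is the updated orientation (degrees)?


delta_theta = w * dt = 0.39 * 0.04 = 0.0156 rad
= 0.8938 deg
theta_new = 9 + 0.8938 = 9.8938 deg


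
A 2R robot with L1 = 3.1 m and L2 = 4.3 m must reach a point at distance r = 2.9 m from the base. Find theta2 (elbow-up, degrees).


cos(theta2) = (r^2 - L1^2 - L2^2) / (2*L1*L2)
cos(theta2) = (8.41 - 9.61 - 18.49) / 26.66
cos(theta2) = -0.73856
theta2 = 137.6089 degrees


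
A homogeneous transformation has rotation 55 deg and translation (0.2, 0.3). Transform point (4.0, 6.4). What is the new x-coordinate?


x' = cos(theta)*px - sin(theta)*py + tx
= 0.5736*4.0 - 0.8192*6.4 + 0.2
= -2.7483


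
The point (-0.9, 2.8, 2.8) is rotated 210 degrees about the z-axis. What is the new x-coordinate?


Rotation about z-axis: x' = x*cos(theta) - y*sin(theta)
= -0.9 * -0.866 - 2.8 * -0.5
= 2.1794


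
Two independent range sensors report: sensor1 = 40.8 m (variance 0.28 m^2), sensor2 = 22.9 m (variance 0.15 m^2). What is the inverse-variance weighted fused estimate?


w1 = (1/var1) / (1/var1 + 1/var2)
   = 3.5714 / (3.5714 + 6.6667) = 0.3488
w2 = 1 - w1 = 0.6512
fused = w1*s1 + w2*s2 = 14.2326 + 14.9116
= 29.1442 m


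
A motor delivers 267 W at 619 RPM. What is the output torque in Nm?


omega = 619 * 2*pi/60 = 64.8215 rad/s
tau = P / omega = 267 / 64.8215
= 4.119 Nm


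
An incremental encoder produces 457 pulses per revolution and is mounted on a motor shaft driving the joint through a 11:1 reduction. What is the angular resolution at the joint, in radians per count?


counts per rev = 457
effective counts at joint = 457 * 11 = 5027
resolution = 2*pi / 5027
= 0.0012 rad/count


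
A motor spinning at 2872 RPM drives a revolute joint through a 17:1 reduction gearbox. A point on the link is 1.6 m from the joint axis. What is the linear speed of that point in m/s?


omega_motor = 2872 * 2*pi/60 = 300.7551 rad/s
omega_joint = omega_motor / 17 = 17.6915 rad/s
v = omega_joint * r = 17.6915 * 1.6
= 28.3064 m/s


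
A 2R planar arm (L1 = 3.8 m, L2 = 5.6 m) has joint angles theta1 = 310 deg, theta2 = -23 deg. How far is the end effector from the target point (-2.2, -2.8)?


End effector via forward kinematics:
x = L1*cos(t1) + L2*cos(t1+t2) = 4.0799
y = L1*sin(t1) + L2*sin(t1+t2) = -8.2663
Distance to target:
d = sqrt((-2.2 - 4.0799)^2 + (-2.8 - -8.2663)^2)
= sqrt(39.4368 + 29.8802)
= 8.3257 m


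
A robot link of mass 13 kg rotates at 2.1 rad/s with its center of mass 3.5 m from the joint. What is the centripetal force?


F = m * omega^2 * r
= 13 * 2.1^2 * 3.5
= 13 * 4.41 * 3.5
= 200.655 N


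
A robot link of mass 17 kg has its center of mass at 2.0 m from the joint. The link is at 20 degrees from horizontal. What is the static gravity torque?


tau = m*g*L*cos(angle)
= 17 * 9.81 * 2.0 * cos(20 deg)
= 17 * 9.81 * 2.0 * 0.9397
= 313.4251 Nm


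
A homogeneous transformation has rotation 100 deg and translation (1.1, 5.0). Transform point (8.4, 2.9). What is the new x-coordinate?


x' = cos(theta)*px - sin(theta)*py + tx
= -0.1736*8.4 - 0.9848*2.9 + 1.1
= -3.2146


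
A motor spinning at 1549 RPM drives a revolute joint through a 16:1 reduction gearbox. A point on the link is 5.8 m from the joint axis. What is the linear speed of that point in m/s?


omega_motor = 1549 * 2*pi/60 = 162.2109 rad/s
omega_joint = omega_motor / 16 = 10.1382 rad/s
v = omega_joint * r = 10.1382 * 5.8
= 58.8015 m/s


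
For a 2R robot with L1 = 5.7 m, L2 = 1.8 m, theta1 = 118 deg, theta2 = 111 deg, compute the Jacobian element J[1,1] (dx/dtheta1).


J[1,1] = -L1*sin(t1) - L2*sin(t1+t2)
= -5.7*sin(118) - 1.8*sin(229)
= -3.6743


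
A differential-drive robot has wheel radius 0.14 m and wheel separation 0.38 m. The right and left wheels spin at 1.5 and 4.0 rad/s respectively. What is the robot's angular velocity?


vR = r*wR = 0.14*1.5 = 0.21 m/s
vL = r*wL = 0.14*4.0 = 0.56 m/s
v = (vR+vL)/2 = 0.385 m/s
omega = (vR-vL)/L = -0.9211 rad/s
angular velocity = -0.9211 rad/s


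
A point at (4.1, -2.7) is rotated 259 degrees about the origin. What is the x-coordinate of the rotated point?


x' = x*cos(theta) - y*sin(theta)
cos(259 deg) = -0.1908, sin(259 deg) = -0.9816
x' = 4.1 * -0.1908 - -2.7 * -0.9816
= -0.7823 - 2.6504
= -3.4327


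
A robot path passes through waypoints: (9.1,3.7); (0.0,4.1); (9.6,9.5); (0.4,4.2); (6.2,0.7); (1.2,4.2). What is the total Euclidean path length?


Segment lengths:
  seg1 = sqrt((-9.1)^2 + (0.4)^2) = 9.1088
  seg2 = sqrt((9.6)^2 + (5.4)^2) = 11.0145
  seg3 = sqrt((-9.2)^2 + (-5.3)^2) = 10.6174
  seg4 = sqrt((5.8)^2 + (-3.5)^2) = 6.7742
  seg5 = sqrt((-5.0)^2 + (3.5)^2) = 6.1033
Total = 43.6183


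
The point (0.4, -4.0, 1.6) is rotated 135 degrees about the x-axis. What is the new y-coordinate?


Rotation about x-axis: y' = y*cos(theta) - z*sin(theta)
= -4.0 * -0.7071 - 1.6 * 0.7071
= 1.6971


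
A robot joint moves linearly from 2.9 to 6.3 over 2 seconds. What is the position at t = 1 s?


s = t/T = 1/2 = 0.5
p(t) = p0 + (pf-p0)*s
= 2.9 + (6.3 - 2.9) * 0.5
= 4.6


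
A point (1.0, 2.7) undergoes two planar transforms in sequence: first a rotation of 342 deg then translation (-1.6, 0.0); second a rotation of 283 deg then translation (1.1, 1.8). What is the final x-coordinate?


After transform 1:
x1 = cos(342)*1.0 - sin(342)*2.7 + -1.6 = 0.1854
y1 = sin(342)*1.0 + cos(342)*2.7 + 0.0 = 2.2588
After transform 2:
x2 = cos(283)*0.1854 - sin(283)*2.2588 + 1.1
= 3.3426


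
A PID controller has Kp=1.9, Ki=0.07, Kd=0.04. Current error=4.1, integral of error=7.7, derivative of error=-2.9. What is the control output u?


u = Kp*e + Ki*int(e) + Kd*de/dt
= 1.9*4.1 + 0.07*7.7 + 0.04*(-2.9)
= 7.79 + 0.539 + -0.116
= 8.213


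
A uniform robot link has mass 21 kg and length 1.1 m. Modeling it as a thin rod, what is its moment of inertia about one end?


I = (1/3) * m * L^2
= (1/3) * 21 * 1.1^2
= 0.333333 * 21 * 1.21
= 8.47 kg*m^2


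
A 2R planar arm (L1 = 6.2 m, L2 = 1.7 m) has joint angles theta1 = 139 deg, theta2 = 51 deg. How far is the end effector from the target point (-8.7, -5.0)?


End effector via forward kinematics:
x = L1*cos(t1) + L2*cos(t1+t2) = -6.3534
y = L1*sin(t1) + L2*sin(t1+t2) = 3.7724
Distance to target:
d = sqrt((-8.7 - -6.3534)^2 + (-5.0 - 3.7724)^2)
= sqrt(5.5067 + 76.9544)
= 9.0808 m


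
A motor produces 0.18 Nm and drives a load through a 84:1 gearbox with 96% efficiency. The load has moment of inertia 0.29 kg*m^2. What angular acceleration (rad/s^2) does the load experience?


tau_out = tau_motor * N * eta
= 0.18 * 84 * 0.96 = 14.5152 Nm
alpha = tau_out / I = 14.5152 / 0.29
= 50.0524 rad/s^2


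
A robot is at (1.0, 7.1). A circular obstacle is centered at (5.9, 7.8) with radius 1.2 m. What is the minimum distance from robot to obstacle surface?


center_dist = sqrt((1.0-5.9)^2 + (7.1-7.8)^2)
= sqrt(24.01 + 0.49)
= 4.9497
min_dist = center_dist - radius = 4.9497 - 1.2 = 3.7497 m


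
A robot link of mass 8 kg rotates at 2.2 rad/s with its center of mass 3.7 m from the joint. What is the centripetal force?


F = m * omega^2 * r
= 8 * 2.2^2 * 3.7
= 8 * 4.84 * 3.7
= 143.264 N


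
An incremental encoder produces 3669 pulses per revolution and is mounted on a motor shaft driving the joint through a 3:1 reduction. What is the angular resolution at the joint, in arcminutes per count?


counts per rev = 3669
effective counts at joint = 3669 * 3 = 11007
resolution = 360*60 / 11007
= 1.9624 arcmin/count


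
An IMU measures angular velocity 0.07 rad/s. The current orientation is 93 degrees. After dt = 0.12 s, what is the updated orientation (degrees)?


delta_theta = w * dt = 0.07 * 0.12 = 0.0084 rad
= 0.4813 deg
theta_new = 93 + 0.4813 = 93.4813 deg


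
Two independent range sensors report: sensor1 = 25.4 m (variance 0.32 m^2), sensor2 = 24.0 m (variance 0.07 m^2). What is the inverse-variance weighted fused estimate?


w1 = (1/var1) / (1/var1 + 1/var2)
   = 3.125 / (3.125 + 14.2857) = 0.1795
w2 = 1 - w1 = 0.8205
fused = w1*s1 + w2*s2 = 4.559 + 19.6923
= 24.2513 m


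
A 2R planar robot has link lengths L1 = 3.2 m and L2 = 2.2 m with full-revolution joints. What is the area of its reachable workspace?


r_max = L1 + L2 = 5.4 m
r_min = |L1 - L2| = 1.0 m
Area = pi*(r_max^2 - r_min^2)
= pi*(29.16 - 1.0)
= pi * 28.16
= 88.4672 m^2


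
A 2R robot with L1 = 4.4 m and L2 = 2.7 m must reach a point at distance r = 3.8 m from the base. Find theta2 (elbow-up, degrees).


cos(theta2) = (r^2 - L1^2 - L2^2) / (2*L1*L2)
cos(theta2) = (14.44 - 19.36 - 7.29) / 23.76
cos(theta2) = -0.513889
theta2 = 120.9232 degrees


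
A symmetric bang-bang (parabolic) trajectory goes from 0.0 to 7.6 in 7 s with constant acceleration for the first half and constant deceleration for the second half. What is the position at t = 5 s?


Symmetric rest-to-rest: each phase covers (pf-p0)/2 in time T/2. 0.5*a*(T/2)^2 = (pf-p0)/2 => a = 4*(pf-p0)/T^2
a = 4*(7.6-0.0)/7^2 = 0.6204
t = 5 is in the deceleration phase (t > T/2).
p = pf - 0.5*a*(T-t)^2 = 7.6 - 0.5*0.6204*2^2
= 6.3592


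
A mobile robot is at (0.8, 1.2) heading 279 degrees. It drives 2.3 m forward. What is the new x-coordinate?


x_new = x0 + d*cos(theta)
= 0.8 + 2.3*cos(279)
= 0.8 + 0.3598
= 1.1598


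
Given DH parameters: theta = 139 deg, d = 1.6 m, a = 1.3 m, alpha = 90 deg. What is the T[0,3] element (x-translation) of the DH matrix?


T[0,3] = a * cos(theta)
= 1.3 * cos(139 deg)
= 1.3 * -0.7547
= -0.9811


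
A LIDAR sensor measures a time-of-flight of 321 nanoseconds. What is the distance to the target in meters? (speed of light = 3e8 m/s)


tof = 321 ns = 3.21e-07 s
dist = c * tof / 2
= 3e8 * 3.21e-07 / 2
= 48.15 m


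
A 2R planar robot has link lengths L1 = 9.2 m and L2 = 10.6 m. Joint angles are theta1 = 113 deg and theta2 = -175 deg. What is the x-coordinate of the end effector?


Convert angles to radians: theta1 = 1.9722, theta2 = -3.0543
x = L1*cos(theta1) + L2*cos(theta1+theta2)
x = -3.5947 + 4.9764
x = 1.3817


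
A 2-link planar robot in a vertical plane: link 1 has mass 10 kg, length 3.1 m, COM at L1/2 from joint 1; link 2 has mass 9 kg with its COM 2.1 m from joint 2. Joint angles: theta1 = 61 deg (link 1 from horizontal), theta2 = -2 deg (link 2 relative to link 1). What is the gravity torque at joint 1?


Horizontal distance from joint 1 to link-1 COM:
  x_c1 = (L1/2)*cos(t1) = 1.55 * 0.4848 = 0.7515 m
Horizontal distance from joint 1 to link-2 COM:
  x_c2 = L1*cos(t1) + Lc2*cos(t1+t2)
       = 3.1*0.4848 + 2.1*0.515 = 2.5845 m
tau1 = m1*g*x_c1 + m2*g*x_c2
     = 10*9.81*0.7515 + 9*9.81*2.5845
     = 73.7177 + 228.1846
     = 301.9023 Nm


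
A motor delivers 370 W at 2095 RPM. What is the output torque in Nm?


omega = 2095 * 2*pi/60 = 219.3879 rad/s
tau = P / omega = 370 / 219.3879
= 1.6865 Nm


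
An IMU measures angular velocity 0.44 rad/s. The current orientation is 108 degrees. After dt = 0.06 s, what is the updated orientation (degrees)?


delta_theta = w * dt = 0.44 * 0.06 = 0.0264 rad
= 1.5126 deg
theta_new = 108 + 1.5126 = 109.5126 deg


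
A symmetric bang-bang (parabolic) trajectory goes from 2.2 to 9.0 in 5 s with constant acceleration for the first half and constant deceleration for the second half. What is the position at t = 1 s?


Symmetric rest-to-rest: each phase covers (pf-p0)/2 in time T/2. 0.5*a*(T/2)^2 = (pf-p0)/2 => a = 4*(pf-p0)/T^2
a = 4*(9.0-2.2)/5^2 = 1.088
t = 1 is in the acceleration phase (t <= T/2).
p = p0 + 0.5*a*t^2 = 2.2 + 0.5*1.088*1^2
= 2.744


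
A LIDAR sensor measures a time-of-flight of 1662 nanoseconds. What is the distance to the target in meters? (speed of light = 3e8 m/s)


tof = 1662 ns = 1.662e-06 s
dist = c * tof / 2
= 3e8 * 1.662e-06 / 2
= 249.3 m


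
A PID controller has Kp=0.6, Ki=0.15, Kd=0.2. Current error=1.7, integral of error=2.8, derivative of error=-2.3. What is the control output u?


u = Kp*e + Ki*int(e) + Kd*de/dt
= 0.6*1.7 + 0.15*2.8 + 0.2*(-2.3)
= 1.02 + 0.42 + -0.46
= 0.98


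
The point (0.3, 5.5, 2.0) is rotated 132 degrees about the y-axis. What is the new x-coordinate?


Rotation about y-axis: x' = x*cos(theta) + z*sin(theta)
= 0.3 * -0.6691 + 2.0 * 0.7431
= 1.2856


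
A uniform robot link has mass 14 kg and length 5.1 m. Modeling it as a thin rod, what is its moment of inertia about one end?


I = (1/3) * m * L^2
= (1/3) * 14 * 5.1^2
= 0.333333 * 14 * 26.01
= 121.38 kg*m^2


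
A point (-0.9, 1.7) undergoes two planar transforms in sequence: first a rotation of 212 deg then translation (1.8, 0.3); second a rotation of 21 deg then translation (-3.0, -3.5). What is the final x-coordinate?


After transform 1:
x1 = cos(212)*-0.9 - sin(212)*1.7 + 1.8 = 3.4641
y1 = sin(212)*-0.9 + cos(212)*1.7 + 0.3 = -0.6648
After transform 2:
x2 = cos(21)*3.4641 - sin(21)*-0.6648 + -3.0
= 0.4722


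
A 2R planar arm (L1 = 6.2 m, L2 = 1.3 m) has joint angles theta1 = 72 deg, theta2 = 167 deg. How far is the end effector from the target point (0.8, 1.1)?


End effector via forward kinematics:
x = L1*cos(t1) + L2*cos(t1+t2) = 1.2464
y = L1*sin(t1) + L2*sin(t1+t2) = 4.7822
Distance to target:
d = sqrt((0.8 - 1.2464)^2 + (1.1 - 4.7822)^2)
= sqrt(0.1992 + 13.5588)
= 3.7092 m


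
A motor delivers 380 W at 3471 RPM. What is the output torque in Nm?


omega = 3471 * 2*pi/60 = 363.4823 rad/s
tau = P / omega = 380 / 363.4823
= 1.0454 Nm


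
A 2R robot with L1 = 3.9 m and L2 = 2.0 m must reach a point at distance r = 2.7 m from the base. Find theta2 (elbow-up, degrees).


cos(theta2) = (r^2 - L1^2 - L2^2) / (2*L1*L2)
cos(theta2) = (7.29 - 15.21 - 4.0) / 15.6
cos(theta2) = -0.764103
theta2 = 139.8272 degrees


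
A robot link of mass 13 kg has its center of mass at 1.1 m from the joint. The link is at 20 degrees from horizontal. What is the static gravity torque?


tau = m*g*L*cos(angle)
= 13 * 9.81 * 1.1 * cos(20 deg)
= 13 * 9.81 * 1.1 * 0.9397
= 131.8229 Nm


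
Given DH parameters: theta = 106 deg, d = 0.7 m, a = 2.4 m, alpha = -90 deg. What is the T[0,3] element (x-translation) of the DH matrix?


T[0,3] = a * cos(theta)
= 2.4 * cos(106 deg)
= 2.4 * -0.2756
= -0.6615


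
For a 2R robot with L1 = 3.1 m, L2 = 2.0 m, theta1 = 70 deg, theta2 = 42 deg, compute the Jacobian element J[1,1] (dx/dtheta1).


J[1,1] = -L1*sin(t1) - L2*sin(t1+t2)
= -3.1*sin(70) - 2.0*sin(112)
= -4.7674


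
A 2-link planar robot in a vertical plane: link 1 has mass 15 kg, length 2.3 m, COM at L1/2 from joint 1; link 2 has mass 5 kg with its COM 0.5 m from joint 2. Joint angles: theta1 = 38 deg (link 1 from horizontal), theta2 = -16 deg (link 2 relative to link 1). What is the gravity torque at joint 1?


Horizontal distance from joint 1 to link-1 COM:
  x_c1 = (L1/2)*cos(t1) = 1.15 * 0.788 = 0.9062 m
Horizontal distance from joint 1 to link-2 COM:
  x_c2 = L1*cos(t1) + Lc2*cos(t1+t2)
       = 2.3*0.788 + 0.5*0.9272 = 2.276 m
tau1 = m1*g*x_c1 + m2*g*x_c2
     = 15*9.81*0.9062 + 5*9.81*2.276
     = 133.3491 + 111.6386
     = 244.9878 Nm


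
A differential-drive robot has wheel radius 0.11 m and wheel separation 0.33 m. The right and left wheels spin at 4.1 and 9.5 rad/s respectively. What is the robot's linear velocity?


vR = r*wR = 0.11*4.1 = 0.451 m/s
vL = r*wL = 0.11*9.5 = 1.045 m/s
v = (vR+vL)/2 = 0.748 m/s
omega = (vR-vL)/L = -1.8 rad/s
linear velocity = 0.748 m/s


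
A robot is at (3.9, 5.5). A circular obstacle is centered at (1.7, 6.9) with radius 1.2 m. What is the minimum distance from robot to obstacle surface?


center_dist = sqrt((3.9-1.7)^2 + (5.5-6.9)^2)
= sqrt(4.84 + 1.96)
= 2.6077
min_dist = center_dist - radius = 2.6077 - 1.2 = 1.4077 m


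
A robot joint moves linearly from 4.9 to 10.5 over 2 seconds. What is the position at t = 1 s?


s = t/T = 1/2 = 0.5
p(t) = p0 + (pf-p0)*s
= 4.9 + (10.5 - 4.9) * 0.5
= 7.7


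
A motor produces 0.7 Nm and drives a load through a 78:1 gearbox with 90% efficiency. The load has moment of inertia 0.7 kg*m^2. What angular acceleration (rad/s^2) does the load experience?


tau_out = tau_motor * N * eta
= 0.7 * 78 * 0.9 = 49.14 Nm
alpha = tau_out / I = 49.14 / 0.7
= 70.2 rad/s^2


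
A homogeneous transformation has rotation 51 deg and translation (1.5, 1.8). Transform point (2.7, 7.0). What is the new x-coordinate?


x' = cos(theta)*px - sin(theta)*py + tx
= 0.6293*2.7 - 0.7771*7.0 + 1.5
= -2.2409


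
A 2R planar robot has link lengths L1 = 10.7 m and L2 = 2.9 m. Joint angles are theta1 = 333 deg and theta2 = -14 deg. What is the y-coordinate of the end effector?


Convert angles to radians: theta1 = 5.8119, theta2 = -0.2443
y = L1*sin(theta1) + L2*sin(theta1+theta2)
y = -4.8577 + -1.9026
y = -6.7603


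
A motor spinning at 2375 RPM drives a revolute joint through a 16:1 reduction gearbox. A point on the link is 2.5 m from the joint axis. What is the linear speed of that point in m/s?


omega_motor = 2375 * 2*pi/60 = 248.7094 rad/s
omega_joint = omega_motor / 16 = 15.5443 rad/s
v = omega_joint * r = 15.5443 * 2.5
= 38.8608 m/s


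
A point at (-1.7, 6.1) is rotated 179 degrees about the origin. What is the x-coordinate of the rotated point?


x' = x*cos(theta) - y*sin(theta)
cos(179 deg) = -0.9998, sin(179 deg) = 0.0175
x' = -1.7 * -0.9998 - 6.1 * 0.0175
= 1.6997 - 0.1065
= 1.5933


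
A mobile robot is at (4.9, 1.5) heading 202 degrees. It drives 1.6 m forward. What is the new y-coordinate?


y_new = y0 + d*sin(theta)
= 1.5 + 1.6*sin(202)
= 1.5 + -0.5994
= 0.9006


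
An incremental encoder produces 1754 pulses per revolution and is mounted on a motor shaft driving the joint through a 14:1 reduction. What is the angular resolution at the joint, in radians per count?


counts per rev = 1754
effective counts at joint = 1754 * 14 = 24556
resolution = 2*pi / 24556
= 2.5587e-04 rad/count


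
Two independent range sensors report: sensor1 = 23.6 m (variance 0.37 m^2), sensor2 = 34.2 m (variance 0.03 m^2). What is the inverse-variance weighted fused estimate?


w1 = (1/var1) / (1/var1 + 1/var2)
   = 2.7027 / (2.7027 + 33.3333) = 0.075
w2 = 1 - w1 = 0.925
fused = w1*s1 + w2*s2 = 1.77 + 31.635
= 33.405 m


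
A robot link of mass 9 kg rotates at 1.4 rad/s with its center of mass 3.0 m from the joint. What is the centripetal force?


F = m * omega^2 * r
= 9 * 1.4^2 * 3.0
= 9 * 1.96 * 3.0
= 52.92 N


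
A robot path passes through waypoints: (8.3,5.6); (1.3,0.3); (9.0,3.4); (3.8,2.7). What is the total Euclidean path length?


Segment lengths:
  seg1 = sqrt((-7.0)^2 + (-5.3)^2) = 8.7801
  seg2 = sqrt((7.7)^2 + (3.1)^2) = 8.3006
  seg3 = sqrt((-5.2)^2 + (-0.7)^2) = 5.2469
Total = 22.3276


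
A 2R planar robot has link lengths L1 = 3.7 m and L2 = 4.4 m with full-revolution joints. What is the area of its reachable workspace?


r_max = L1 + L2 = 8.1 m
r_min = |L1 - L2| = 0.7 m
Area = pi*(r_max^2 - r_min^2)
= pi*(65.61 - 0.49)
= pi * 65.12
= 204.5805 m^2


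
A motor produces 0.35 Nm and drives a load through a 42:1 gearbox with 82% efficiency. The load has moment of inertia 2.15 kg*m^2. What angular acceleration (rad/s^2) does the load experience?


tau_out = tau_motor * N * eta
= 0.35 * 42 * 0.82 = 12.054 Nm
alpha = tau_out / I = 12.054 / 2.15
= 5.6065 rad/s^2


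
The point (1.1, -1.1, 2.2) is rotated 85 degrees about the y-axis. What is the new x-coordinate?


Rotation about y-axis: x' = x*cos(theta) + z*sin(theta)
= 1.1 * 0.0872 + 2.2 * 0.9962
= 2.2875


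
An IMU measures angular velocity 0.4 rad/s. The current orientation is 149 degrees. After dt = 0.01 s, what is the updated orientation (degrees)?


delta_theta = w * dt = 0.4 * 0.01 = 0.004 rad
= 0.2292 deg
theta_new = 149 + 0.2292 = 149.2292 deg


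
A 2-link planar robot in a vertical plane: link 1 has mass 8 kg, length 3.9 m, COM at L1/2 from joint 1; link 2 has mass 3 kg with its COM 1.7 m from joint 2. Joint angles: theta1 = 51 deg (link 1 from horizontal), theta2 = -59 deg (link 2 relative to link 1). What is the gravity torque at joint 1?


Horizontal distance from joint 1 to link-1 COM:
  x_c1 = (L1/2)*cos(t1) = 1.95 * 0.6293 = 1.2272 m
Horizontal distance from joint 1 to link-2 COM:
  x_c2 = L1*cos(t1) + Lc2*cos(t1+t2)
       = 3.9*0.6293 + 1.7*0.9903 = 4.1378 m
tau1 = m1*g*x_c1 + m2*g*x_c2
     = 8*9.81*1.2272 + 3*9.81*4.1378
     = 96.3087 + 121.7756
     = 218.0843 Nm


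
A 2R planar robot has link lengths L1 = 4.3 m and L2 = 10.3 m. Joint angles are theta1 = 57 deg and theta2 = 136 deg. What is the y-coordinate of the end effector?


Convert angles to radians: theta1 = 0.9948, theta2 = 2.3736
y = L1*sin(theta1) + L2*sin(theta1+theta2)
y = 3.6063 + -2.317
y = 1.2893


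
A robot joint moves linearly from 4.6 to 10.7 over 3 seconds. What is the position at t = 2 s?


s = t/T = 2/3 = 0.6667
p(t) = p0 + (pf-p0)*s
= 4.6 + (10.7 - 4.6) * 0.6667
= 8.6667


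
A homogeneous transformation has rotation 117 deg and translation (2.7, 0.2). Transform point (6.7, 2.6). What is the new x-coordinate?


x' = cos(theta)*px - sin(theta)*py + tx
= -0.454*6.7 - 0.891*2.6 + 2.7
= -2.6584


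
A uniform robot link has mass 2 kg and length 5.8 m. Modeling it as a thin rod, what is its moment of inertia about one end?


I = (1/3) * m * L^2
= (1/3) * 2 * 5.8^2
= 0.333333 * 2 * 33.64
= 22.4267 kg*m^2


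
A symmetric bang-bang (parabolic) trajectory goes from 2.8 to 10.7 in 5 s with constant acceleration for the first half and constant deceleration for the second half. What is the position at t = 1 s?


Symmetric rest-to-rest: each phase covers (pf-p0)/2 in time T/2. 0.5*a*(T/2)^2 = (pf-p0)/2 => a = 4*(pf-p0)/T^2
a = 4*(10.7-2.8)/5^2 = 1.264
t = 1 is in the acceleration phase (t <= T/2).
p = p0 + 0.5*a*t^2 = 2.8 + 0.5*1.264*1^2
= 3.432


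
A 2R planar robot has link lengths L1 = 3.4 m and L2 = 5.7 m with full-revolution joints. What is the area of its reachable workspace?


r_max = L1 + L2 = 9.1 m
r_min = |L1 - L2| = 2.3 m
Area = pi*(r_max^2 - r_min^2)
= pi*(82.81 - 5.29)
= pi * 77.52
= 243.5363 m^2


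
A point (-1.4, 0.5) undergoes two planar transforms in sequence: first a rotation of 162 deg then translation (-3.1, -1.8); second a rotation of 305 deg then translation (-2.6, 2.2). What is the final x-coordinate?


After transform 1:
x1 = cos(162)*-1.4 - sin(162)*0.5 + -3.1 = -1.923
y1 = sin(162)*-1.4 + cos(162)*0.5 + -1.8 = -2.7082
After transform 2:
x2 = cos(305)*-1.923 - sin(305)*-2.7082 + -2.6
= -5.9214


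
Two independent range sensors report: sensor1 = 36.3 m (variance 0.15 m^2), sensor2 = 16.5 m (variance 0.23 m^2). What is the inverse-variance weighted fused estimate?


w1 = (1/var1) / (1/var1 + 1/var2)
   = 6.6667 / (6.6667 + 4.3478) = 0.6053
w2 = 1 - w1 = 0.3947
fused = w1*s1 + w2*s2 = 21.9711 + 6.5132
= 28.4842 m


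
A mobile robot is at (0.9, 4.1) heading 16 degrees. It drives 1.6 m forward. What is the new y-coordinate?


y_new = y0 + d*sin(theta)
= 4.1 + 1.6*sin(16)
= 4.1 + 0.441
= 4.541


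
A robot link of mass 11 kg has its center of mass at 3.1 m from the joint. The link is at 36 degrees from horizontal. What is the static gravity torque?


tau = m*g*L*cos(angle)
= 11 * 9.81 * 3.1 * cos(36 deg)
= 11 * 9.81 * 3.1 * 0.809
= 270.6332 Nm


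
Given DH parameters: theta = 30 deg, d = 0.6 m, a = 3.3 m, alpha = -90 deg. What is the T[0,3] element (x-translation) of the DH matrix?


T[0,3] = a * cos(theta)
= 3.3 * cos(30 deg)
= 3.3 * 0.866
= 2.8579


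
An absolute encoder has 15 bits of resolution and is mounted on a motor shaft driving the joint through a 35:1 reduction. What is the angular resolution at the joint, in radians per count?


counts = 2^15 = 32768
effective counts at joint = 32768 * 35 = 1146880
resolution = 2*pi / 1146880
= 5.4785e-06 rad/count


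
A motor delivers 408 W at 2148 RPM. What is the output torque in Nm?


omega = 2148 * 2*pi/60 = 224.938 rad/s
tau = P / omega = 408 / 224.938
= 1.8138 Nm


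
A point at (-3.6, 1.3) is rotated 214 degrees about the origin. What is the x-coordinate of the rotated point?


x' = x*cos(theta) - y*sin(theta)
cos(214 deg) = -0.829, sin(214 deg) = -0.5592
x' = -3.6 * -0.829 - 1.3 * -0.5592
= 2.9845 - -0.727
= 3.7115


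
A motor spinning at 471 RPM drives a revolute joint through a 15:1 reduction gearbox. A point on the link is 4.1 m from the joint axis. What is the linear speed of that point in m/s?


omega_motor = 471 * 2*pi/60 = 49.323 rad/s
omega_joint = omega_motor / 15 = 3.2882 rad/s
v = omega_joint * r = 3.2882 * 4.1
= 13.4816 m/s


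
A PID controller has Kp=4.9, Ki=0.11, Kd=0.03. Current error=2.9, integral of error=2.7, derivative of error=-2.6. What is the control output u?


u = Kp*e + Ki*int(e) + Kd*de/dt
= 4.9*2.9 + 0.11*2.7 + 0.03*(-2.6)
= 14.21 + 0.297 + -0.078
= 14.429
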